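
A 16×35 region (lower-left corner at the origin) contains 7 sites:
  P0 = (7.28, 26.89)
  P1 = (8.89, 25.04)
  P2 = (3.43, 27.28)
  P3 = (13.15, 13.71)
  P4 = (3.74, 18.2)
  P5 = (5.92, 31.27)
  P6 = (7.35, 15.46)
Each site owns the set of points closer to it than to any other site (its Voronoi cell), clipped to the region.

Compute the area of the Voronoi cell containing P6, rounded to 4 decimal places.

Area of P6's cell: 135.5248

1. box [0,16]×[0,35]: [(0, 0) (16, 0) (16, 35) (0, 35)]
2. ⊥bis P6·P0 via (7.315,21.175): [(0, 21.1302) (0, 0) (16, 0) (16, 21.2282)]  |A|=338.8671
3. ⊥bis P6·P1 via (8.12,20.25): [(2.5474, 21.1458) (0, 21.1302) (0, 0) (16, 0) (16, 18.9833)]  |A|=323.7672
4. ⊥bis P6·P2 via (5.39,21.37): [(4.0067, 20.9112) (0, 19.5825) (0, 0) (16, 0) (16, 18.9833)]  |A|=320.3564
5. ⊥bis P6·P3 via (10.25,14.585): [(11.7817, 19.6614) (4.0067, 20.9112) (0, 19.5825) (0, 0) (5.8494, 0)]  |A|=180.5296
6. ⊥bis P6·P4 via (5.545,16.83): [(11.7817, 19.6614) (8.1385, 20.247) (0, 9.5244) (0, 0) (5.8494, 0)]  |A|=135.5248
7. ⊥bis P6·P5 via (6.635,23.365): [(11.7817, 19.6614) (8.1385, 20.247) (0, 9.5244) (0, 0) (5.8494, 0)]  |A|=135.5248
8. canonical 5-gon: [(11.7817, 19.6614) (8.1385, 20.247) (0, 9.5244) (0, 0) (5.8494, 0)]
9. shoelace: 135.5248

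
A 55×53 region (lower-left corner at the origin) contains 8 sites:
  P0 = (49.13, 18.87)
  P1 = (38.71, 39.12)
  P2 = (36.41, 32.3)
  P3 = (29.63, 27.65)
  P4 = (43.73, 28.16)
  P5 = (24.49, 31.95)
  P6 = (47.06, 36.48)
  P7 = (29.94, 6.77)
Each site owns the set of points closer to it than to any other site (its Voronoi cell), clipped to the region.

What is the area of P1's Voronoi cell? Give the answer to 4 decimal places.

Area of P1's cell: 303.7259

1. box [0,55]×[0,53]: [(0, 0) (55, 0) (55, 53) (0, 53)]
2. ⊥bis P1·P0 via (43.92,28.995): [(0, 6.3952) (55, 34.6964) (55, 53) (0, 53)]  |A|=1784.9813
3. ⊥bis P1·P2 via (37.56,35.71): [(0, 48.3769) (49.2852, 31.7558) (55, 34.6964) (55, 53) (0, 53)]  |A|=750.4436
4. ⊥bis P1·P3 via (34.17,33.385): [(26.5372, 39.4274) (49.2852, 31.7558) (55, 34.6964) (55, 53) (9.392, 53)]  |A|=625.3639
5. ⊥bis P1·P4 via (41.22,33.64): [(26.5372, 39.4274) (42.2708, 34.1213) (55, 39.9516) (55, 53) (9.392, 53)]  |A|=574.8437
6. ⊥bis P1·P5 via (31.6,35.535): [(30.2726, 38.1676) (42.2708, 34.1213) (55, 39.9516) (55, 53) (22.7938, 53)]  |A|=460.9033
7. ⊥bis P1·P6 via (42.885,37.8): [(30.2726, 38.1676) (41.7748, 34.2886) (47.6907, 53) (22.7938, 53)]  |A|=303.7259
8. ⊥bis P1·P7 via (34.325,22.945): [(30.2726, 38.1676) (41.7748, 34.2886) (47.6907, 53) (22.7938, 53)]  |A|=303.7259
9. canonical 4-gon: [(30.2726, 38.1676) (41.7748, 34.2886) (47.6907, 53) (22.7938, 53)]
10. shoelace: 303.7259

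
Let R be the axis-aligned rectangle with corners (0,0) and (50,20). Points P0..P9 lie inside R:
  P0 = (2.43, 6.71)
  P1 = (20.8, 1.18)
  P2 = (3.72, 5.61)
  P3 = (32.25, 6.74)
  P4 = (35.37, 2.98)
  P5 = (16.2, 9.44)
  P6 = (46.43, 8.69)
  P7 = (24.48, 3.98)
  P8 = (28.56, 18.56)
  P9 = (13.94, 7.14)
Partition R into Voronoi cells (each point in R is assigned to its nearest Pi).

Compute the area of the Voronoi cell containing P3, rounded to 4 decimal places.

1. box [0,50]×[0,20]: [(0, 0) (50, 0) (50, 20) (0, 20)]
2. ⊥bis P3·P0 via (17.34,6.725): [(17.3468, 0) (50, 0) (50, 20) (17.3266, 20)]  |A|=653.2659
3. ⊥bis P3·P1 via (26.525,3.96): [(28.4479, 0) (50, 0) (50, 20) (18.7361, 20)]  |A|=528.1592
4. ⊥bis P3·P2 via (17.985,6.175): [(28.4479, 0) (50, 0) (50, 20) (18.7361, 20)]  |A|=528.1592
5. ⊥bis P3·P4 via (33.81,4.86): [(28.3058, 0.2927) (50, 18.2943) (50, 20) (18.7361, 20)]  |A|=326.5656
6. ⊥bis P3·P5 via (24.225,8.09): [(24.3008, 8.5405) (28.3058, 0.2927) (50, 18.2943) (50, 20) (26.2286, 20)]  |A|=283.6358
7. ⊥bis P3·P6 via (39.34,7.715): [(24.3008, 8.5405) (28.3058, 0.2927) (39.126, 9.2712) (37.6506, 20) (26.2286, 20)]  |A|=208.1143
8. ⊥bis P3·P7 via (28.365,5.36): [(25.2439, 14.1466) (29.7417, 1.4842) (39.126, 9.2712) (37.6506, 20) (26.2286, 20)]  |A|=181.2278
9. ⊥bis P3·P8 via (30.405,12.65): [(26.2376, 11.349) (29.7417, 1.4842) (39.126, 9.2712) (38.3215, 15.1214)]  |A|=96.7944
10. ⊥bis P3·P9 via (23.095,6.94): [(26.2376, 11.349) (29.7417, 1.4842) (39.126, 9.2712) (38.3215, 15.1214)]  |A|=96.7944
11. canonical 4-gon: [(26.2376, 11.349) (29.7417, 1.4842) (39.126, 9.2712) (38.3215, 15.1214)]
12. shoelace: 96.7944

Area of P3's cell: 96.7944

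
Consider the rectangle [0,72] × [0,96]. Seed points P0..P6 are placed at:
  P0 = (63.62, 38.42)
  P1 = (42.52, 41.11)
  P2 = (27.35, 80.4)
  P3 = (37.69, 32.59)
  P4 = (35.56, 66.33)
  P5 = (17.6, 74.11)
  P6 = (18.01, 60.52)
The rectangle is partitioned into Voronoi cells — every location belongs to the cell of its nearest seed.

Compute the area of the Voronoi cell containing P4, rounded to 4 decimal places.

Area of P4's cell: 1110.2168

1. box [0,72]×[0,96]: [(0, 0) (72, 0) (72, 96) (0, 96)]
2. ⊥bis P4·P0 via (49.59,52.375): [(0, 2.5185) (72, 74.9054) (72, 96) (0, 96)]  |A|=4124.7388
3. ⊥bis P4·P1 via (39.04,53.72): [(0, 42.9461) (55.4256, 58.242) (72, 74.9054) (72, 96) (0, 96)]  |A|=3004.3771
4. ⊥bis P4·P2 via (31.455,73.365): [(0, 55.0107) (0, 42.9461) (55.4256, 58.242) (72, 74.9054) (72, 96) (70.246, 96)]  |A|=1564.7077
5. ⊥bis P4·P3 via (36.625,49.46): [(0, 55.0107) (0, 47.1479) (19.7414, 48.3941) (55.4256, 58.242) (72, 74.9054) (72, 96) (70.246, 96)]  |A|=1523.233
6. ⊥bis P4·P5 via (26.58,70.22): [(26.7541, 70.622) (17.0518, 48.2243) (19.7414, 48.3941) (55.4256, 58.242) (72, 74.9054) (72, 96) (70.246, 96)]  |A|=1232.3138
7. ⊥bis P4·P6 via (26.785,63.425): [(26.7541, 70.622) (25.4211, 67.5448) (30.7548, 51.4335) (55.4256, 58.242) (72, 74.9054) (72, 96) (70.246, 96)]  |A|=1110.2168
8. canonical 7-gon: [(26.7541, 70.622) (25.4211, 67.5448) (30.7548, 51.4335) (55.4256, 58.242) (72, 74.9054) (72, 96) (70.246, 96)]
9. shoelace: 1110.2168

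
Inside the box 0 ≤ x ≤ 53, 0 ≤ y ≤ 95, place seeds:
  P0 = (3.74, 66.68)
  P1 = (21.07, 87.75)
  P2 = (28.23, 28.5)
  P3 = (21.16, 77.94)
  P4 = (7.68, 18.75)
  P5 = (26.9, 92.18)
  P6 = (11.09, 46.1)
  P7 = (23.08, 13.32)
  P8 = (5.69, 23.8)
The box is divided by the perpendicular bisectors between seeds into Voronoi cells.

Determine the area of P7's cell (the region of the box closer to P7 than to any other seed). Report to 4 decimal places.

Area of P7's cell: 712.0243

1. box [0,53]×[0,95]: [(0, 0) (53, 0) (53, 95) (0, 95)]
2. ⊥bis P7·P0 via (13.41,40): [(0, 35.1396) (0, 0) (53, 0) (53, 54.3491)]  |A|=2371.4526
3. ⊥bis P7·P1 via (22.075,50.535): [(44.1191, 51.1303) (0, 35.1396) (0, 0) (53, 0) (53, 51.3701)]  |A|=2358.2244
4. ⊥bis P7·P2 via (25.655,20.91): [(0, 29.6138) (0, 0) (53, 0) (53, 11.6329)]  |A|=1093.0361
5. ⊥bis P7·P3 via (22.12,45.63): [(0, 29.6138) (0, 0) (53, 0) (53, 11.6329)]  |A|=1093.0361
6. ⊥bis P7·P4 via (15.38,16.035): [(18.0131, 23.5026) (9.7261, 0) (53, 0) (53, 11.6329)]  |A|=712.0243
7. ⊥bis P7·P5 via (24.99,52.75): [(18.0131, 23.5026) (9.7261, 0) (53, 0) (53, 11.6329)]  |A|=712.0243
8. ⊥bis P7·P6 via (17.085,29.71): [(18.0131, 23.5026) (9.7261, 0) (53, 0) (53, 11.6329)]  |A|=712.0243
9. ⊥bis P7·P8 via (14.385,18.56): [(18.0131, 23.5026) (9.7261, 0) (53, 0) (53, 11.6329)]  |A|=712.0243
10. canonical 4-gon: [(18.0131, 23.5026) (9.7261, 0) (53, 0) (53, 11.6329)]
11. shoelace: 712.0243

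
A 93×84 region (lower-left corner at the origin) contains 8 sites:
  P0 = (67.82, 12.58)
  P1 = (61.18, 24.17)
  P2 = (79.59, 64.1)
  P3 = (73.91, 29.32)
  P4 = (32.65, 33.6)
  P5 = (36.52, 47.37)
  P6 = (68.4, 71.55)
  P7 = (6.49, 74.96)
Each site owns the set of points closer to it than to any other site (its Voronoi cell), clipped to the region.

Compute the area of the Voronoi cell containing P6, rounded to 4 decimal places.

1. box [0,93]×[0,84]: [(0, 0) (93, 0) (93, 84) (0, 84)]
2. ⊥bis P6·P0 via (68.11,42.065): [(0, 42.7349) (93, 41.8202) (93, 84) (0, 84)]  |A|=3880.1883
3. ⊥bis P6·P1 via (64.79,47.86): [(0, 57.733) (93, 43.5612) (93, 84) (0, 84)]  |A|=3101.8177
4. ⊥bis P6·P2 via (73.995,67.825): [(0, 57.733) (61.0793, 48.4255) (84.7639, 84) (0, 84)]  |A|=2309.9026
5. ⊥bis P6·P3 via (71.155,50.435): [(0, 57.733) (58.6226, 48.7998) (61.586, 49.1865) (84.7639, 84) (0, 84)]  |A|=2308.873
6. ⊥bis P6·P4 via (50.525,52.575): [(53.7432, 49.5434) (58.6226, 48.7998) (61.586, 49.1865) (84.7639, 84) (17.1662, 84)]  |A|=1307.2934
7. ⊥bis P6·P5 via (52.46,59.46): [(60.3723, 49.0281) (61.586, 49.1865) (84.7639, 84) (33.8472, 84)]  |A|=909.6183
8. ⊥bis P6·P7 via (37.445,73.255): [(37.7532, 78.8501) (60.3723, 49.0281) (61.586, 49.1865) (84.7639, 84) (38.0368, 84)]  |A|=898.8301
9. canonical 5-gon: [(37.7532, 78.8501) (60.3723, 49.0281) (61.586, 49.1865) (84.7639, 84) (38.0368, 84)]
10. shoelace: 898.8301

Area of P6's cell: 898.8301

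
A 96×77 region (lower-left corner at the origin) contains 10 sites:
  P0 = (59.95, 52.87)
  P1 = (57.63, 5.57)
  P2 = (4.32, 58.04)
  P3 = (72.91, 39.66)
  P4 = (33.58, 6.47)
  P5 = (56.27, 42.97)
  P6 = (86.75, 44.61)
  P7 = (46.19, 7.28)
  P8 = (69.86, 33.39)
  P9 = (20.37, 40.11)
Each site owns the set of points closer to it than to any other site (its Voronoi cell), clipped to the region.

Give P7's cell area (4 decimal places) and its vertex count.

1. box [0,96]×[0,77]: [(0, 0) (96, 0) (96, 77) (0, 77)]
2. ⊥bis P7·P0 via (53.07,30.075): [(0, 46.0926) (0, 0) (96, 0) (96, 17.1178)]  |A|=3034.1021
3. ⊥bis P7·P1 via (51.91,6.425): [(55.3426, 29.3891) (0, 46.0926) (0, 0) (50.9496, 0)]  |A|=2024.1235
4. ⊥bis P7·P2 via (25.255,32.66): [(55.3426, 29.3891) (30.4119, 36.9137) (0, 11.8281) (0, 0) (50.9496, 0)]  |A|=1503.0998
5. ⊥bis P7·P3 via (59.55,23.47): [(55.0169, 27.2107) (50.667, 30.8003) (30.4119, 36.9137) (0, 11.8281) (0, 0) (50.9496, 0)]  |A|=1497.7774
6. ⊥bis P7·P4 via (39.885,6.875): [(55.0169, 27.2107) (50.667, 30.8003) (38.1046, 34.5919) (40.3266, 0) (50.9496, 0)]  |A|=443.144
7. ⊥bis P7·P5 via (51.23,25.125): [(54.5644, 24.1833) (38.4814, 28.7256) (40.3266, 0) (50.9496, 0)]  |A|=355.2555
8. ⊥bis P7·P6 via (66.47,25.945): [(54.5644, 24.1833) (38.4814, 28.7256) (40.3266, 0) (50.9496, 0)]  |A|=355.2555
9. ⊥bis P7·P8 via (58.025,20.335): [(54.4708, 23.557) (53.4251, 24.505) (38.4814, 28.7256) (40.3266, 0) (50.9496, 0)]  |A|=354.8837
10. ⊥bis P7·P9 via (33.28,23.695): [(54.4708, 23.557) (53.4251, 24.505) (39.3607, 28.4773) (38.5389, 27.831) (40.3266, 0) (50.9496, 0)]  |A|=354.4976
11. canonical 6-gon: [(54.4708, 23.557) (53.4251, 24.505) (39.3607, 28.4773) (38.5389, 27.831) (40.3266, 0) (50.9496, 0)]
12. shoelace: 354.4976

Area of P7's cell: 354.4976 (6 vertices)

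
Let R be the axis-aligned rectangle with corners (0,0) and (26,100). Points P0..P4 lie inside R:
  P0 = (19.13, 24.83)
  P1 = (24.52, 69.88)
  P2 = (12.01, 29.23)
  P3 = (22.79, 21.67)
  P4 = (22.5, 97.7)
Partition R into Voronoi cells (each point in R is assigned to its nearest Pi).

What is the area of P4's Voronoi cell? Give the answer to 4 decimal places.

Area of P4's cell: 441.3013

1. box [0,26]×[0,100]: [(0, 0) (26, 0) (26, 100) (0, 100)]
2. ⊥bis P4·P0 via (20.815,61.265): [(0, 62.2276) (26, 61.0252) (26, 100) (0, 100)]  |A|=997.7131
3. ⊥bis P4·P1 via (23.51,83.79): [(0, 82.0829) (26, 83.9708) (26, 100) (0, 100)]  |A|=441.3013
4. ⊥bis P4·P2 via (17.255,63.465): [(0, 82.0829) (26, 83.9708) (26, 100) (0, 100)]  |A|=441.3013
5. ⊥bis P4·P3 via (22.645,59.685): [(0, 82.0829) (26, 83.9708) (26, 100) (0, 100)]  |A|=441.3013
6. canonical 4-gon: [(0, 82.0829) (26, 83.9708) (26, 100) (0, 100)]
7. shoelace: 441.3013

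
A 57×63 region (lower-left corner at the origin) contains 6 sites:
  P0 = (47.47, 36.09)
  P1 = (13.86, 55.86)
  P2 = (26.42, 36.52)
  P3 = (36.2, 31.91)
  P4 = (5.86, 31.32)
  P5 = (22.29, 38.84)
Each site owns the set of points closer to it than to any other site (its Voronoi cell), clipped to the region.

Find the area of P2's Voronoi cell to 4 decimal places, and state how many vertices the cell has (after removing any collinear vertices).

Area of P2's cell: 289.6270 (5 vertices)

1. box [0,57]×[0,63]: [(0, 0) (57, 0) (57, 63) (0, 63)]
2. ⊥bis P2·P0 via (36.945,36.305): [(0, 0) (36.2034, 0) (37.4903, 63) (0, 63)]  |A|=2321.3513
3. ⊥bis P2·P1 via (20.14,46.19): [(0, 33.1105) (0, 0) (36.2034, 0) (37.3756, 57.3833)]  |A|=1657.4963
4. ⊥bis P2·P3 via (31.31,34.215): [(0, 33.1105) (0, 0) (15.1821, 0) (37.1556, 46.6164) (37.3756, 57.3833)]  |A|=1167.5277
5. ⊥bis P2·P4 via (16.14,33.92): [(14.0388, 42.2277) (21.3887, 13.1673) (37.1556, 46.6164) (37.3756, 57.3833)]  |A|=475.9863
6. ⊥bis P2·P5 via (24.355,37.68): [(34.3019, 55.3872) (18.0347, 26.4287) (21.3887, 13.1673) (37.1556, 46.6164) (37.3756, 57.3833)]  |A|=289.627
7. canonical 5-gon: [(34.3019, 55.3872) (18.0347, 26.4287) (21.3887, 13.1673) (37.1556, 46.6164) (37.3756, 57.3833)]
8. shoelace: 289.627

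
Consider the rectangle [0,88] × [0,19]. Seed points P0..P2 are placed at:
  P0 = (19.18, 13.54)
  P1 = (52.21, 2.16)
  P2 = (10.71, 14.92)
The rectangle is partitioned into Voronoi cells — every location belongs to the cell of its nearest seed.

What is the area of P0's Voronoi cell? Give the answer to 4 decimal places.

1. box [0,88]×[0,19]: [(0, 0) (88, 0) (88, 19) (0, 19)]
2. ⊥bis P0·P1 via (35.695,7.85): [(0, 0) (32.9904, 0) (39.5366, 19) (0, 19)]  |A|=689.0062
3. ⊥bis P0·P2 via (14.945,14.23): [(12.6265, 0) (32.9904, 0) (39.5366, 19) (15.7222, 19)]  |A|=419.6935
4. canonical 4-gon: [(12.6265, 0) (32.9904, 0) (39.5366, 19) (15.7222, 19)]
5. shoelace: 419.6935

Area of P0's cell: 419.6935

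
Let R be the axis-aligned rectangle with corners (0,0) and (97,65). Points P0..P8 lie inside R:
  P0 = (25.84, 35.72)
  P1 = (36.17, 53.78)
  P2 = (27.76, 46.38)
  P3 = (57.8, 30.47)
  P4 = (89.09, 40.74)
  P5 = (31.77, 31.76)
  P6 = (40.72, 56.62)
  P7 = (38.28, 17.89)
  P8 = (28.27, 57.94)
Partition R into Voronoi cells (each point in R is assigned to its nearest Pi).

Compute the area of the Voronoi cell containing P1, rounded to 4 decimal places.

Area of P1's cell: 141.0727

1. box [0,97]×[0,65]: [(0, 0) (97, 0) (97, 65) (0, 65)]
2. ⊥bis P1·P0 via (31.005,44.75): [(0, 62.4843) (97, 7.002) (97, 65) (0, 65)]  |A|=2934.9125
3. ⊥bis P1·P2 via (31.965,50.08): [(42.3796, 38.2439) (97, 7.002) (97, 65) (18.8368, 65)]  |A|=2629.6057
4. ⊥bis P1·P3 via (46.985,42.125): [(42.3796, 38.2439) (42.6412, 38.0943) (71.6367, 65) (18.8368, 65)]  |A|=712.0475
5. ⊥bis P1·P4 via (62.63,47.26): [(42.3796, 38.2439) (42.6412, 38.0943) (65.6272, 59.4237) (67.0013, 65) (18.8368, 65)]  |A|=699.1232
6. ⊥bis P1·P5 via (33.97,42.77): [(39.3415, 41.6967) (45.2509, 40.5159) (65.6272, 59.4237) (67.0013, 65) (18.8368, 65)]  |A|=690.2031
7. ⊥bis P1·P6 via (38.445,55.2): [(39.3415, 41.6967) (45.2509, 40.5159) (46.7451, 41.9024) (32.3281, 65) (18.8368, 65)]  |A|=249.1592
8. ⊥bis P1·P7 via (37.225,35.835): [(39.3415, 41.6967) (45.2509, 40.5159) (46.7451, 41.9024) (32.3281, 65) (18.8368, 65)]  |A|=249.1592
9. ⊥bis P1·P8 via (32.22,55.86): [(30.2204, 52.0627) (39.3415, 41.6967) (45.2509, 40.5159) (46.7451, 41.9024) (34.88, 60.9115)]  |A|=141.0727
10. canonical 5-gon: [(30.2204, 52.0627) (39.3415, 41.6967) (45.2509, 40.5159) (46.7451, 41.9024) (34.88, 60.9115)]
11. shoelace: 141.0727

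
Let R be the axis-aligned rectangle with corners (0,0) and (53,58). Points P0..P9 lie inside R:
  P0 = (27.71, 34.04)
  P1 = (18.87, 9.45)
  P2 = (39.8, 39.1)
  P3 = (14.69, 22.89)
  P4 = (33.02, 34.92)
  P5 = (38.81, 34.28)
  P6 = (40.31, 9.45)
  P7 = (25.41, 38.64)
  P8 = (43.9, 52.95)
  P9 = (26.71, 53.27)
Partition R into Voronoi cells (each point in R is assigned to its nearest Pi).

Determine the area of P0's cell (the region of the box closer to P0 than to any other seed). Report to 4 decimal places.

1. box [0,53]×[0,58]: [(0, 0) (53, 0) (53, 58) (0, 58)]
2. ⊥bis P0·P1 via (23.29,21.745): [(0, 30.1177) (53, 11.0644) (53, 58) (0, 58)]  |A|=1982.676
3. ⊥bis P0·P2 via (33.755,36.57): [(0, 30.1177) (42.912, 14.691) (24.786, 58) (0, 58)]  |A|=1134.9708
4. ⊥bis P0·P3 via (21.2,28.465): [(0, 53.2205) (28.585, 19.8415) (42.912, 14.691) (24.786, 58) (0, 58)]  |A|=804.7736
5. ⊥bis P0·P4 via (30.365,34.48): [(0, 53.2205) (28.585, 19.8415) (33.0574, 18.2337) (27.5693, 51.3498) (24.786, 58) (0, 58)]  |A|=651.3228
6. ⊥bis P0·P5 via (33.26,34.16): [(0, 53.2205) (28.585, 19.8415) (33.0574, 18.2337) (27.5693, 51.3498) (24.786, 58) (0, 58)]  |A|=651.3228
7. ⊥bis P0·P6 via (34.01,21.745): [(0, 53.2205) (28.585, 19.8415) (29.59, 19.4802) (32.5956, 21.0203) (27.5693, 51.3498) (24.786, 58) (0, 58)]  |A|=646.7795
8. ⊥bis P0·P7 via (26.56,36.34): [(18.085, 32.1025) (28.585, 19.8415) (29.59, 19.4802) (32.5956, 21.0203) (29.7892, 37.9546)]  |A|=139.4061
9. ⊥bis P0·P8 via (35.805,43.495): [(18.085, 32.1025) (28.585, 19.8415) (29.59, 19.4802) (32.5956, 21.0203) (29.7892, 37.9546)]  |A|=139.4061
10. ⊥bis P0·P9 via (27.21,43.655): [(18.085, 32.1025) (28.585, 19.8415) (29.59, 19.4802) (32.5956, 21.0203) (29.7892, 37.9546)]  |A|=139.4061
11. canonical 5-gon: [(18.085, 32.1025) (28.585, 19.8415) (29.59, 19.4802) (32.5956, 21.0203) (29.7892, 37.9546)]
12. shoelace: 139.4061

Area of P0's cell: 139.4061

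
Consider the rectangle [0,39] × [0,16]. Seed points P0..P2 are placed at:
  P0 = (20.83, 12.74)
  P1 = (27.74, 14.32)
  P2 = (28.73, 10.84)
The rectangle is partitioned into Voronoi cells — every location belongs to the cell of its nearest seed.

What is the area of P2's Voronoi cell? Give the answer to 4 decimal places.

Area of P2's cell: 210.3842

1. box [0,39]×[0,16]: [(0, 0) (39, 0) (39, 16) (0, 16)]
2. ⊥bis P2·P0 via (24.78,11.79): [(21.9444, 0) (39, 0) (39, 16) (25.7925, 16)]  |A|=242.1043
3. ⊥bis P2·P1 via (28.235,12.58): [(24.7302, 11.5829) (21.9444, 0) (39, 0) (39, 15.6425)]  |A|=210.3842
4. canonical 4-gon: [(24.7302, 11.5829) (21.9444, 0) (39, 0) (39, 15.6425)]
5. shoelace: 210.3842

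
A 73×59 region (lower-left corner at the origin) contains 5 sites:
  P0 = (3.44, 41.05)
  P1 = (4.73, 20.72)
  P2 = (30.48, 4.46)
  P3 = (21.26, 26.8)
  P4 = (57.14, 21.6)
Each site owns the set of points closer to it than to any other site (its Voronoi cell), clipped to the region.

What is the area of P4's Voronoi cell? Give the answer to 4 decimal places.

1. box [0,73]×[0,59]: [(0, 0) (73, 0) (73, 59) (0, 59)]
2. ⊥bis P4·P0 via (30.29,31.325): [(18.9442, 0) (73, 0) (73, 59) (40.3138, 59)]  |A|=2558.8896
3. ⊥bis P4·P1 via (30.935,21.16): [(30.7433, 32.5766) (31.2903, 0) (73, 0) (73, 59) (40.3138, 59)]  |A|=2357.7925
4. ⊥bis P4·P2 via (43.81,13.03): [(30.9235, 33.074) (52.1871, 0) (73, 0) (73, 59) (40.3138, 59)]  |A|=2009.1505
5. ⊥bis P4·P3 via (39.2,24.2): [(38.727, 20.9362) (52.1871, 0) (73, 0) (73, 59) (44.2435, 59)]  |A|=1776.2161
6. canonical 5-gon: [(38.727, 20.9362) (52.1871, 0) (73, 0) (73, 59) (44.2435, 59)]
7. shoelace: 1776.2161

Area of P4's cell: 1776.2161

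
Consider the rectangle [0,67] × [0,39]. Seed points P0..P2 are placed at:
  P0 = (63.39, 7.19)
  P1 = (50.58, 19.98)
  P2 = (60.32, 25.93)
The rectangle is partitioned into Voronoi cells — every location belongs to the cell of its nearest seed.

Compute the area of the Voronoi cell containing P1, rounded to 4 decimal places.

1. box [0,67]×[0,39]: [(0, 0) (67, 0) (67, 39) (0, 39)]
2. ⊥bis P1·P0 via (56.985,13.585): [(0, 0) (43.4212, 0) (67, 23.6157) (67, 39) (0, 39)]  |A|=2334.5856
3. ⊥bis P1·P2 via (55.45,22.955): [(0, 0) (43.4212, 0) (59.5839, 16.1879) (45.6484, 39) (0, 39)]  |A|=2034.0024
4. canonical 5-gon: [(0, 0) (43.4212, 0) (59.5839, 16.1879) (45.6484, 39) (0, 39)]
5. shoelace: 2034.0024

Area of P1's cell: 2034.0024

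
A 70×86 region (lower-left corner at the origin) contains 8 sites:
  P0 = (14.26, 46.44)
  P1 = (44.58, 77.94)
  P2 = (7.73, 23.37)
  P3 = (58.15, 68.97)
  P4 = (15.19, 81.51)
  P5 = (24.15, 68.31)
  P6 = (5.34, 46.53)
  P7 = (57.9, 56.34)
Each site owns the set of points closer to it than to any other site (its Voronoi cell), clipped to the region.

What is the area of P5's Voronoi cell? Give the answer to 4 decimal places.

1. box [0,70]×[0,86]: [(0, 0) (70, 0) (70, 86) (0, 86)]
2. ⊥bis P5·P0 via (19.205,57.375): [(0, 66.0598) (70, 34.4046) (70, 86) (0, 86)]  |A|=2503.7444
3. ⊥bis P5·P1 via (34.365,73.125): [(0, 66.0598) (47.9072, 44.3954) (28.2962, 86) (0, 86)]  |A|=1066.2639
4. ⊥bis P5·P2 via (15.94,45.84): [(0, 66.0598) (47.9072, 44.3954) (28.2962, 86) (0, 86)]  |A|=1066.2639
5. ⊥bis P5·P3 via (41.15,68.64): [(0, 66.0598) (41.565, 47.2634) (41.3506, 58.305) (28.2962, 86) (0, 86)]  |A|=1031.5572
6. ⊥bis P5·P4 via (19.67,74.91): [(3.9802, 64.2599) (41.565, 47.2634) (41.3506, 58.305) (30.1655, 82.0342)]  |A|=615.7586
7. ⊥bis P5·P6 via (14.745,57.42): [(5.5731, 65.3412) (9.9521, 61.5593) (41.565, 47.2634) (41.3506, 58.305) (30.1655, 82.0342)]  |A|=610.3791
8. ⊥bis P5·P7 via (41.025,62.325): [(5.5731, 65.3412) (9.9521, 61.5593) (36.4961, 49.5556) (40.3512, 60.4253) (30.1655, 82.0342)]  |A|=573.1225
9. canonical 5-gon: [(5.5731, 65.3412) (9.9521, 61.5593) (36.4961, 49.5556) (40.3512, 60.4253) (30.1655, 82.0342)]
10. shoelace: 573.1225

Area of P5's cell: 573.1225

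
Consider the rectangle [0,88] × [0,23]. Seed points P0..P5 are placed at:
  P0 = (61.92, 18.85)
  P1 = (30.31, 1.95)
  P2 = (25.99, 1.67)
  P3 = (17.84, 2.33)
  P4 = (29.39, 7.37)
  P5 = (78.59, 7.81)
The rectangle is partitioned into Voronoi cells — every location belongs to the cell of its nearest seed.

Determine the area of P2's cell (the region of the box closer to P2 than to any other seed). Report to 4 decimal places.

Area of P2's cell: 36.7597

1. box [0,88]×[0,23]: [(0, 0) (88, 0) (88, 23) (0, 23)]
2. ⊥bis P2·P0 via (43.955,10.26): [(0, 0) (48.8608, 0) (37.8633, 23) (0, 23)]  |A|=997.3281
3. ⊥bis P2·P1 via (28.15,1.81): [(0, 0) (28.2673, 0) (26.7766, 23) (0, 23)]  |A|=633.0047
4. ⊥bis P2·P3 via (21.915,2): [(21.753, 0) (28.2673, 0) (26.7766, 23) (23.6156, 23)]  |A|=111.2652
5. ⊥bis P2·P4 via (27.69,4.52): [(22.3758, 7.6899) (21.753, 0) (28.2673, 0) (27.9858, 4.3436)]  |A|=36.7597
6. ⊥bis P2·P5 via (52.29,4.74): [(22.3758, 7.6899) (21.753, 0) (28.2673, 0) (27.9858, 4.3436)]  |A|=36.7597
7. canonical 4-gon: [(22.3758, 7.6899) (21.753, 0) (28.2673, 0) (27.9858, 4.3436)]
8. shoelace: 36.7597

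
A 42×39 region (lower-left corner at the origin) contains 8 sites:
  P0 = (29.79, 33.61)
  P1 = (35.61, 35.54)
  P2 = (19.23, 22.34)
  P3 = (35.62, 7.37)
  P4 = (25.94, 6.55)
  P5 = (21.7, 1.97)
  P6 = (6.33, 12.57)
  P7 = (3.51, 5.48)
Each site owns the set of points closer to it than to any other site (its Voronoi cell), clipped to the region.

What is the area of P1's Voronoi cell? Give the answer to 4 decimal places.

Area of P1's cell: 137.8671

1. box [0,42]×[0,39]: [(0, 0) (42, 0) (42, 39) (0, 39)]
2. ⊥bis P1·P0 via (32.7,34.575): [(42, 6.5304) (42, 39) (31.2326, 39)]  |A|=174.8063
3. ⊥bis P1·P2 via (27.42,28.94): [(39.5673, 13.8663) (42, 10.8475) (42, 39) (31.2326, 39)]  |A|=169.5553
4. ⊥bis P1·P3 via (35.615,21.455): [(37.0506, 21.4555) (42, 21.4573) (42, 39) (31.2326, 39)]  |A|=137.8671
5. ⊥bis P1·P4 via (30.775,21.045): [(37.0506, 21.4555) (42, 21.4573) (42, 39) (31.2326, 39)]  |A|=137.8671
6. ⊥bis P1·P5 via (28.655,18.755): [(37.0506, 21.4555) (42, 21.4573) (42, 39) (31.2326, 39)]  |A|=137.8671
7. ⊥bis P1·P6 via (20.97,24.055): [(37.0506, 21.4555) (42, 21.4573) (42, 39) (31.2326, 39)]  |A|=137.8671
8. ⊥bis P1·P7 via (19.56,20.51): [(37.0506, 21.4555) (42, 21.4573) (42, 39) (31.2326, 39)]  |A|=137.8671
9. canonical 4-gon: [(37.0506, 21.4555) (42, 21.4573) (42, 39) (31.2326, 39)]
10. shoelace: 137.8671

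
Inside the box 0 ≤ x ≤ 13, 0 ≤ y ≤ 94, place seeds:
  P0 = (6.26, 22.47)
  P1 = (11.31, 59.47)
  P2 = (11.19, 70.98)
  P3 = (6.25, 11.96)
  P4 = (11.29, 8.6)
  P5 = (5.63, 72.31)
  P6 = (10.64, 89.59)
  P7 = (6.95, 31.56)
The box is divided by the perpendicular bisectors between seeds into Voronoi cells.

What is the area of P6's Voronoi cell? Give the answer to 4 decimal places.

1. box [0,13]×[0,94]: [(0, 0) (13, 0) (13, 94) (0, 94)]
2. ⊥bis P6·P0 via (8.45,56.03): [(0, 56.5814) (13, 55.7331) (13, 94) (0, 94)]  |A|=491.9558
3. ⊥bis P6·P1 via (10.975,74.53): [(0, 74.2859) (13, 74.575) (13, 94) (0, 94)]  |A|=254.4041
4. ⊥bis P6·P2 via (10.915,80.285): [(0, 79.9624) (13, 80.3466) (13, 94) (0, 94)]  |A|=179.9913
5. ⊥bis P6·P3 via (8.445,50.775): [(0, 79.9624) (13, 80.3466) (13, 94) (0, 94)]  |A|=179.9913
6. ⊥bis P6·P4 via (10.965,49.095): [(0, 79.9624) (13, 80.3466) (13, 94) (0, 94)]  |A|=179.9913
7. ⊥bis P6·P5 via (8.135,80.95): [(0, 83.3086) (10.4736, 80.272) (13, 80.3466) (13, 94) (0, 94)]  |A|=162.468
8. ⊥bis P6·P7 via (8.795,60.575): [(0, 83.3086) (10.4736, 80.272) (13, 80.3466) (13, 94) (0, 94)]  |A|=162.468
9. canonical 5-gon: [(0, 83.3086) (10.4736, 80.272) (13, 80.3466) (13, 94) (0, 94)]
10. shoelace: 162.468

Area of P6's cell: 162.4680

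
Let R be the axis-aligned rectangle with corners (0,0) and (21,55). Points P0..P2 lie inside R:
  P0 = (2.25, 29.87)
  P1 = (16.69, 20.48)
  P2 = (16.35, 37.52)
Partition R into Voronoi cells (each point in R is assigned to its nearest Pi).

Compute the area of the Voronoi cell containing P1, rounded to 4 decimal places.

Area of P1's cell: 499.0542

1. box [0,21]×[0,55]: [(0, 0) (21, 0) (21, 55) (0, 55)]
2. ⊥bis P1·P0 via (9.47,25.175): [(0, 10.612) (0, 0) (21, 0) (21, 42.9059)]  |A|=561.9377
3. ⊥bis P1·P2 via (16.52,29): [(11.8973, 28.9078) (0, 10.612) (0, 0) (21, 0) (21, 29.0894)]  |A|=499.0542
4. canonical 5-gon: [(11.8973, 28.9078) (0, 10.612) (0, 0) (21, 0) (21, 29.0894)]
5. shoelace: 499.0542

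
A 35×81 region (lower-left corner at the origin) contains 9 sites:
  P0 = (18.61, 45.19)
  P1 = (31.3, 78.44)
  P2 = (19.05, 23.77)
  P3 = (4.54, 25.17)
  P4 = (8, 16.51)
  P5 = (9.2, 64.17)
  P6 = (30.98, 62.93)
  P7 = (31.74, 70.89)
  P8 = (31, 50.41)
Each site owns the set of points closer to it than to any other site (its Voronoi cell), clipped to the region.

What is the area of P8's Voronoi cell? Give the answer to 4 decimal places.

1. box [0,35]×[0,81]: [(0, 0) (35, 0) (35, 81) (0, 81)]
2. ⊥bis P8·P0 via (24.805,47.8): [(35, 23.6015) (35, 81) (10.8176, 81)]  |A|=694.0167
3. ⊥bis P8·P1 via (31.15,64.425): [(17.7403, 64.5685) (35, 23.6015) (35, 64.3838)]  |A|=351.945
4. ⊥bis P8·P2 via (25.025,37.09): [(17.7403, 64.5685) (30.3174, 34.716) (35, 32.6155) (35, 64.3838)]  |A|=330.8406
5. ⊥bis P8·P3 via (17.77,37.79): [(17.7403, 64.5685) (30.3174, 34.716) (35, 32.6155) (35, 64.3838)]  |A|=330.8406
6. ⊥bis P8·P4 via (19.5,33.46): [(17.7403, 64.5685) (30.3174, 34.716) (35, 32.6155) (35, 64.3838)]  |A|=330.8406
7. ⊥bis P8·P5 via (20.1,57.29): [(24.6475, 64.4946) (20.5239, 57.9615) (30.3174, 34.716) (35, 32.6155) (35, 64.3838)]  |A|=308.1256
8. ⊥bis P8·P6 via (30.99,56.67): [(21.0747, 56.6542) (30.3174, 34.716) (35, 32.6155) (35, 56.6764)]  |A|=209.1849
9. ⊥bis P8·P7 via (31.37,60.65): [(21.0747, 56.6542) (30.3174, 34.716) (35, 32.6155) (35, 56.6764)]  |A|=209.1849
10. canonical 4-gon: [(21.0747, 56.6542) (30.3174, 34.716) (35, 32.6155) (35, 56.6764)]
11. shoelace: 209.1849

Area of P8's cell: 209.1849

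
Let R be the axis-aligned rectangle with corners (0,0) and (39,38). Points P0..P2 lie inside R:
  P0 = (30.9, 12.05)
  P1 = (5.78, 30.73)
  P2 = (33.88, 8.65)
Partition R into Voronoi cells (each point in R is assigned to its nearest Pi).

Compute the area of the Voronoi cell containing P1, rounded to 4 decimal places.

1. box [0,39]×[0,38]: [(0, 0) (39, 0) (39, 38) (0, 38)]
2. ⊥bis P1·P0 via (18.34,21.39): [(0, 0) (2.4337, 0) (30.6917, 38) (0, 38)]  |A|=629.3835
3. ⊥bis P1·P2 via (19.83,19.69): [(0, 0) (2.4337, 0) (30.6917, 38) (0, 38)]  |A|=629.3835
4. canonical 4-gon: [(0, 0) (2.4337, 0) (30.6917, 38) (0, 38)]
5. shoelace: 629.3835

Area of P1's cell: 629.3835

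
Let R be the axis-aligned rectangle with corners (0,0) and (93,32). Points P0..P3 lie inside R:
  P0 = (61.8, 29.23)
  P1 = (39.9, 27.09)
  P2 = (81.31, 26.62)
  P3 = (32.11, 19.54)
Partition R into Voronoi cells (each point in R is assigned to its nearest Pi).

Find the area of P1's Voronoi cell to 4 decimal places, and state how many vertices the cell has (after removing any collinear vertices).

Area of P1's cell: 300.5387 (3 vertices)

1. box [0,93]×[0,32]: [(0, 0) (93, 0) (93, 32) (0, 32)]
2. ⊥bis P1·P0 via (50.85,28.16): [(0, 0) (53.6017, 0) (50.4748, 32) (0, 32)]  |A|=1665.2236
3. ⊥bis P1·P2 via (60.605,26.855): [(0, 0) (53.6017, 0) (50.4748, 32) (0, 32)]  |A|=1665.2236
4. ⊥bis P1·P3 via (36.005,23.315): [(53.0411, 5.7374) (50.4748, 32) (27.5876, 32)]  |A|=300.5387
5. canonical 3-gon: [(53.0411, 5.7374) (50.4748, 32) (27.5876, 32)]
6. shoelace: 300.5387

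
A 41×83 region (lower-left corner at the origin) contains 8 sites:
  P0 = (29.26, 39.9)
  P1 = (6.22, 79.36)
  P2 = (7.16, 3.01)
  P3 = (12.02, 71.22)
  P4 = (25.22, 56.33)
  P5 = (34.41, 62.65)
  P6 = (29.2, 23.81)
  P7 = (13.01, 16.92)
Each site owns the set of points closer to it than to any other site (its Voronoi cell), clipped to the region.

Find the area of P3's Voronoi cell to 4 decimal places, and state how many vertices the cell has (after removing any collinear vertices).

Area of P3's cell: 498.1162 (5 vertices)

1. box [0,41]×[0,83]: [(0, 0) (41, 0) (41, 83) (0, 83)]
2. ⊥bis P3·P0 via (20.64,55.56): [(0, 44.1988) (41, 66.7671) (41, 83) (0, 83)]  |A|=1128.1996
3. ⊥bis P3·P1 via (9.12,75.29): [(0, 68.7917) (0, 44.1988) (41, 66.7671) (41, 83) (19.9406, 83)]  |A|=986.5388
4. ⊥bis P3·P2 via (9.59,37.115): [(0, 68.7917) (0, 44.1988) (41, 66.7671) (41, 83) (19.9406, 83)]  |A|=986.5388
5. ⊥bis P3·P4 via (18.62,63.775): [(0, 68.7917) (0, 47.2684) (40.3064, 83) (19.9406, 83)]  |A|=578.446
6. ⊥bis P3·P5 via (23.215,66.935): [(0, 68.7917) (0, 47.2684) (23.7442, 68.3176) (29.364, 83) (19.9406, 83)]  |A|=498.1162
7. ⊥bis P3·P6 via (20.61,47.515): [(0, 68.7917) (0, 47.2684) (23.7442, 68.3176) (29.364, 83) (19.9406, 83)]  |A|=498.1162
8. ⊥bis P3·P7 via (12.515,44.07): [(0, 68.7917) (0, 47.2684) (23.7442, 68.3176) (29.364, 83) (19.9406, 83)]  |A|=498.1162
9. canonical 5-gon: [(0, 68.7917) (0, 47.2684) (23.7442, 68.3176) (29.364, 83) (19.9406, 83)]
10. shoelace: 498.1162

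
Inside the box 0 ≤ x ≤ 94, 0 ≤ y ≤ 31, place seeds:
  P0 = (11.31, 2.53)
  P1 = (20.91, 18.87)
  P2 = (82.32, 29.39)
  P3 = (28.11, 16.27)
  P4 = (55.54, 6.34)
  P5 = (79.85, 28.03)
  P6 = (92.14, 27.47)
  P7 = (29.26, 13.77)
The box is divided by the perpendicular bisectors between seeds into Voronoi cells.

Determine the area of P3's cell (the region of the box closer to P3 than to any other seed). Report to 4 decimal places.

1. box [0,94]×[0,31]: [(0, 0) (94, 0) (94, 31) (0, 31)]
2. ⊥bis P3·P0 via (19.71,9.4): [(27.3979, 0) (94, 0) (94, 31) (2.0443, 31)]  |A|=2457.6468
3. ⊥bis P3·P1 via (24.51,17.57): [(20.9932, 7.8311) (27.3979, 0) (94, 0) (94, 31) (29.3597, 31)]  |A|=2141.212
4. ⊥bis P3·P2 via (55.215,22.83): [(20.9932, 7.8311) (27.3979, 0) (60.7404, 0) (53.2377, 31) (29.3597, 31)]  |A|=993.8716
5. ⊥bis P3·P4 via (41.825,11.305): [(20.9932, 7.8311) (27.3979, 0) (37.7324, 0) (48.9548, 31) (29.3597, 31)]  |A|=570.8649
6. ⊥bis P3·P5 via (53.98,22.15): [(20.9932, 7.8311) (27.3979, 0) (37.7324, 0) (48.9548, 31) (29.3597, 31)]  |A|=570.8649
7. ⊥bis P3·P6 via (60.125,21.87): [(20.9932, 7.8311) (27.3979, 0) (37.7324, 0) (48.9548, 31) (29.3597, 31)]  |A|=570.8649
8. ⊥bis P3·P7 via (28.685,15.02): [(22.5741, 12.209) (46.0639, 23.0143) (48.9548, 31) (29.3597, 31)]  |A|=262.2789
9. canonical 4-gon: [(22.5741, 12.209) (46.0639, 23.0143) (48.9548, 31) (29.3597, 31)]
10. shoelace: 262.2789

Area of P3's cell: 262.2789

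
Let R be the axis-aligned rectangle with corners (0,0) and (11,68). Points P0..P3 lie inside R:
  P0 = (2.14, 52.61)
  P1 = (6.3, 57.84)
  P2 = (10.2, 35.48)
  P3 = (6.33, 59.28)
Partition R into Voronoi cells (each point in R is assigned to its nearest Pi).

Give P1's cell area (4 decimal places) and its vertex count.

Area of P1's cell: 48.0712 (4 vertices)

1. box [0,11]×[0,68]: [(0, 0) (11, 0) (11, 68) (0, 68)]
2. ⊥bis P1·P0 via (4.22,55.225): [(0, 58.5816) (11, 49.8321) (11, 68) (0, 68)]  |A|=151.7244
3. ⊥bis P1·P2 via (8.25,46.66): [(0, 58.5816) (11, 49.8321) (11, 68) (0, 68)]  |A|=151.7244
4. ⊥bis P1·P3 via (6.315,58.56): [(0, 58.6916) (0, 58.5816) (11, 49.8321) (11, 58.4624)]  |A|=48.0712
5. canonical 4-gon: [(0, 58.6916) (0, 58.5816) (11, 49.8321) (11, 58.4624)]
6. shoelace: 48.0712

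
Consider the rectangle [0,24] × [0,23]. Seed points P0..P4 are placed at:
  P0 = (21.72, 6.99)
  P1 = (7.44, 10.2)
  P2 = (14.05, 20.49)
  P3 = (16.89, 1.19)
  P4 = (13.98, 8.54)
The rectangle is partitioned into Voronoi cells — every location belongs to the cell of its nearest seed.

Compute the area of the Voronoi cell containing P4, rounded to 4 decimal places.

1. box [0,24]×[0,23]: [(0, 0) (24, 0) (24, 23) (0, 23)]
2. ⊥bis P4·P0 via (17.85,7.765): [(0, 0) (16.295, 0) (20.9009, 23) (0, 23)]  |A|=427.7532
3. ⊥bis P4·P1 via (10.71,9.37): [(8.3317, 0) (16.295, 0) (20.9009, 23) (14.1696, 23)]  |A|=168.9884
4. ⊥bis P4·P2 via (14.015,14.515): [(12.0189, 14.5267) (8.3317, 0) (16.295, 0) (19.1957, 14.4847)]  |A|=109.8779
5. ⊥bis P4·P3 via (15.435,4.865): [(12.0189, 14.5267) (8.9109, 2.282) (17.4272, 5.6538) (19.1957, 14.4847)]  |A|=78.626
6. canonical 4-gon: [(12.0189, 14.5267) (8.9109, 2.282) (17.4272, 5.6538) (19.1957, 14.4847)]
7. shoelace: 78.626

Area of P4's cell: 78.6260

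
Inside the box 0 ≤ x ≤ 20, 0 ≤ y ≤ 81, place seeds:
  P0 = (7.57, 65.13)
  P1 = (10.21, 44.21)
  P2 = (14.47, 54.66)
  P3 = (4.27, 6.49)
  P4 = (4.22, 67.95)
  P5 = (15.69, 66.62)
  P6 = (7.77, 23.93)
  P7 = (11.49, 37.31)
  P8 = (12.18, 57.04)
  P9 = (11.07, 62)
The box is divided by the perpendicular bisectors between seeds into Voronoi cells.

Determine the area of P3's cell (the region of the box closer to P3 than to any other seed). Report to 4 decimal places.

Area of P3's cell: 288.2252

1. box [0,20]×[0,81]: [(0, 0) (20, 0) (20, 81) (0, 81)]
2. ⊥bis P3·P0 via (5.92,35.81): [(0, 36.1432) (0, 0) (20, 0) (20, 35.0176)]  |A|=711.6079
3. ⊥bis P3·P1 via (7.24,25.35): [(0, 26.4901) (0, 0) (20, 0) (20, 23.3406)]  |A|=498.3073
4. ⊥bis P3·P2 via (9.37,30.575): [(0, 26.4901) (0, 0) (20, 0) (20, 23.3406)]  |A|=498.3073
5. ⊥bis P3·P4 via (4.245,37.22): [(0, 26.4901) (0, 0) (20, 0) (20, 23.3406)]  |A|=498.3073
6. ⊥bis P3·P5 via (9.98,36.555): [(0, 26.4901) (0, 0) (20, 0) (20, 23.3406)]  |A|=498.3073
7. ⊥bis P3·P6 via (6.02,15.21): [(0, 16.4181) (0, 0) (20, 0) (20, 12.4044)]  |A|=288.2252
8. ⊥bis P3·P7 via (7.88,21.9): [(0, 16.4181) (0, 0) (20, 0) (20, 12.4044)]  |A|=288.2252
9. ⊥bis P3·P8 via (8.225,31.765): [(0, 16.4181) (0, 0) (20, 0) (20, 12.4044)]  |A|=288.2252
10. ⊥bis P3·P9 via (7.67,34.245): [(0, 16.4181) (0, 0) (20, 0) (20, 12.4044)]  |A|=288.2252
11. canonical 4-gon: [(0, 16.4181) (0, 0) (20, 0) (20, 12.4044)]
12. shoelace: 288.2252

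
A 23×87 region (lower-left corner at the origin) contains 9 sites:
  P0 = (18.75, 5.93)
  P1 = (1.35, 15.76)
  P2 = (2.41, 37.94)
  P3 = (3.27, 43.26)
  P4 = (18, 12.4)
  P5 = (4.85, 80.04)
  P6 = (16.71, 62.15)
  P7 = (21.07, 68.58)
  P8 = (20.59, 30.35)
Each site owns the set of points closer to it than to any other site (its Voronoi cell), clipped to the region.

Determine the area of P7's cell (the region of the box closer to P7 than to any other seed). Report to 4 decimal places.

Area of P7's cell: 159.9224

1. box [0,23]×[0,87]: [(0, 0) (23, 0) (23, 87) (0, 87)]
2. ⊥bis P7·P0 via (19.91,37.255): [(0, 37.9923) (23, 37.1406) (23, 87) (0, 87)]  |A|=1136.9721
3. ⊥bis P7·P1 via (11.21,42.17): [(0, 46.3552) (23, 37.7683) (23, 87) (0, 87)]  |A|=1033.5802
4. ⊥bis P7·P2 via (11.74,53.26): [(0, 60.4098) (23, 46.4026) (23, 87) (0, 87)]  |A|=772.6583
5. ⊥bis P7·P3 via (12.17,55.92): [(0, 64.4755) (23, 48.3065) (23, 87) (0, 87)]  |A|=704.0067
6. ⊥bis P7·P4 via (19.535,40.49): [(0, 64.4755) (23, 48.3065) (23, 87) (0, 87)]  |A|=704.0067
7. ⊥bis P7·P5 via (12.96,74.31): [(4.0166, 61.6519) (23, 48.3065) (23, 87) (21.9259, 87)]  |A|=380.8803
8. ⊥bis P7·P6 via (18.89,65.365): [(10.6079, 70.9809) (23, 62.5781) (23, 87) (21.9259, 87)]  |A|=159.9224
9. ⊥bis P7·P8 via (20.83,49.465): [(10.6079, 70.9809) (23, 62.5781) (23, 87) (21.9259, 87)]  |A|=159.9224
10. canonical 4-gon: [(10.6079, 70.9809) (23, 62.5781) (23, 87) (21.9259, 87)]
11. shoelace: 159.9224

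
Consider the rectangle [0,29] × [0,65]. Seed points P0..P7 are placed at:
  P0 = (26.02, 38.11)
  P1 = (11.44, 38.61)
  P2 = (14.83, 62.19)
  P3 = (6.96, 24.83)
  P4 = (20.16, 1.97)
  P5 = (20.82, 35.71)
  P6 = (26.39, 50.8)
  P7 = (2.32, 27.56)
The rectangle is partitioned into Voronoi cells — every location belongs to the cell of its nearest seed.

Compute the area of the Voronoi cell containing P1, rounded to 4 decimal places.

Area of P1's cell: 294.2732

1. box [0,29]×[0,65]: [(0, 0) (29, 0) (29, 65) (0, 65)]
2. ⊥bis P1·P0 via (18.73,38.36): [(0, 0) (17.4145, 0) (19.6436, 65) (0, 65)]  |A|=1204.3876
3. ⊥bis P1·P2 via (13.135,50.4): [(0, 52.2884) (0, 0) (17.4145, 0) (19.1134, 49.5405)]  |A|=931.0663
4. ⊥bis P1·P3 via (9.2,31.72): [(0, 52.2884) (0, 34.711) (18.3997, 28.7291) (19.1134, 49.5405)]  |A|=361.5786
5. ⊥bis P1·P4 via (15.8,20.29): [(0, 52.2884) (0, 34.711) (18.3997, 28.7291) (19.1134, 49.5405)]  |A|=361.5786
6. ⊥bis P1·P5 via (16.13,37.16): [(0, 52.2884) (0, 34.711) (13.9688, 30.1696) (19.0081, 46.4691) (19.1134, 49.5405)]  |A|=321.8379
7. ⊥bis P1·P6 via (18.915,44.705): [(14.4223, 50.2149) (0, 52.2884) (0, 34.711) (13.9688, 30.1696) (18.587, 45.1072)]  |A|=310.687
8. ⊥bis P1·P7 via (6.88,33.085): [(14.4223, 50.2149) (0, 52.2884) (0, 38.7633) (8.1009, 32.0773) (13.9688, 30.1696) (18.587, 45.1072)]  |A|=294.2732
9. canonical 6-gon: [(14.4223, 50.2149) (0, 52.2884) (0, 38.7633) (8.1009, 32.0773) (13.9688, 30.1696) (18.587, 45.1072)]
10. shoelace: 294.2732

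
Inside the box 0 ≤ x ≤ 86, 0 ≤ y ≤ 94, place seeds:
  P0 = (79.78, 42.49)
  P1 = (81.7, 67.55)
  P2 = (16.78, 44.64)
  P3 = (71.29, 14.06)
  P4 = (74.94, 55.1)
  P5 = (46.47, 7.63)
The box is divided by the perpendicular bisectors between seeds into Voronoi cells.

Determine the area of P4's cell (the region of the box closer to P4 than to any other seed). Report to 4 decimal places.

1. box [0,86]×[0,94]: [(0, 0) (86, 0) (86, 94) (0, 94)]
2. ⊥bis P4·P0 via (77.36,48.795): [(0, 19.1025) (86, 52.1112) (86, 94) (0, 94)]  |A|=5021.8097
3. ⊥bis P4·P1 via (78.32,61.325): [(0, 19.1025) (86, 52.1112) (86, 57.155) (18.1419, 94) (0, 94)]  |A|=3771.6936
4. ⊥bis P4·P2 via (45.86,49.87): [(48.0749, 37.5547) (86, 52.1112) (86, 57.155) (40.064, 82.0969)]  |A|=1018.7837
5. ⊥bis P4·P3 via (73.115,34.58): [(48.0749, 37.5547) (86, 52.1112) (86, 57.155) (40.064, 82.0969)]  |A|=1018.7837
6. ⊥bis P4·P5 via (60.705,31.365): [(47.7956, 39.1073) (49.4832, 38.0953) (86, 52.1112) (86, 57.155) (40.064, 82.0969)]  |A|=1017.615
7. canonical 5-gon: [(47.7956, 39.1073) (49.4832, 38.0953) (86, 52.1112) (86, 57.155) (40.064, 82.0969)]
8. shoelace: 1017.615

Area of P4's cell: 1017.6150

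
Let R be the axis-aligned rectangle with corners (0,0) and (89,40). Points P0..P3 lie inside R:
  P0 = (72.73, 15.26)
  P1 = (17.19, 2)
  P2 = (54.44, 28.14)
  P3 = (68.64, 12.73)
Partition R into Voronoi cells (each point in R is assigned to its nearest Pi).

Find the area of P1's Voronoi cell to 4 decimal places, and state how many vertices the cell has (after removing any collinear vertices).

Area of P1's cell: 1290.4031 (5 vertices)

1. box [0,89]×[0,40]: [(0, 0) (89, 0) (89, 40) (0, 40)]
2. ⊥bis P1·P0 via (44.96,8.63): [(0, 0) (47.0204, 0) (37.4705, 40) (0, 40)]  |A|=1689.8179
3. ⊥bis P1·P2 via (35.815,15.07): [(0, 0) (46.3903, 0) (18.3205, 40) (0, 40)]  |A|=1294.2159
4. ⊥bis P1·P3 via (42.915,7.365): [(0, 0) (44.451, 0) (43.6309, 3.9322) (18.3205, 40) (0, 40)]  |A|=1290.4031
5. canonical 5-gon: [(0, 0) (44.451, 0) (43.6309, 3.9322) (18.3205, 40) (0, 40)]
6. shoelace: 1290.4031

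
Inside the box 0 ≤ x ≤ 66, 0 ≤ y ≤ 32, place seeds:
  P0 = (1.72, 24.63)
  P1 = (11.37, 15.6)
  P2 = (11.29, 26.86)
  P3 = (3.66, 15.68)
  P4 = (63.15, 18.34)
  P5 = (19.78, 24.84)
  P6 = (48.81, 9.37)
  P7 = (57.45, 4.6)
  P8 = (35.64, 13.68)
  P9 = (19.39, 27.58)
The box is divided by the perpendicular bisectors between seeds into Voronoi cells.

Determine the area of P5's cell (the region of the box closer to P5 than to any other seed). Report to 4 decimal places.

Area of P5's cell: 150.4082

1. box [0,66]×[0,32]: [(0, 0) (66, 0) (66, 32) (0, 32)]
2. ⊥bis P5·P0 via (10.75,24.735): [(11.0376, 0) (66, 0) (66, 32) (10.6655, 32)]  |A|=1764.7498
3. ⊥bis P5·P1 via (15.575,20.22): [(10.7515, 24.6103) (37.7906, 0) (66, 0) (66, 32) (10.6655, 32)]  |A|=1435.5513
4. ⊥bis P5·P2 via (15.535,25.85): [(14.441, 21.2521) (37.7906, 0) (66, 0) (66, 32) (16.9983, 32)]  |A|=1388.0313
5. ⊥bis P5·P3 via (11.72,20.26): [(14.441, 21.2521) (37.7906, 0) (66, 0) (66, 32) (16.9983, 32)]  |A|=1388.0313
6. ⊥bis P5·P4 via (41.465,21.59): [(14.441, 21.2521) (37.7906, 0) (38.2292, 0) (43.0252, 32) (16.9983, 32)]  |A|=576.102
7. ⊥bis P5·P6 via (34.295,17.105): [(14.441, 21.2521) (29.2986, 7.7291) (42.2325, 32) (16.9983, 32)]  |A|=403.3631
8. ⊥bis P5·P7 via (38.615,14.72): [(14.441, 21.2521) (29.2986, 7.7291) (42.2325, 32) (16.9983, 32)]  |A|=403.3631
9. ⊥bis P5·P8 via (27.71,19.26): [(14.441, 21.2521) (23.3841, 13.1123) (36.6746, 32) (16.9983, 32)]  |A|=244.2875
10. ⊥bis P5·P9 via (19.585,26.21): [(15.4817, 25.626) (14.441, 21.2521) (23.3841, 13.1123) (34.0491, 28.2688)]  |A|=150.4082
11. canonical 4-gon: [(15.4817, 25.626) (14.441, 21.2521) (23.3841, 13.1123) (34.0491, 28.2688)]
12. shoelace: 150.4082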